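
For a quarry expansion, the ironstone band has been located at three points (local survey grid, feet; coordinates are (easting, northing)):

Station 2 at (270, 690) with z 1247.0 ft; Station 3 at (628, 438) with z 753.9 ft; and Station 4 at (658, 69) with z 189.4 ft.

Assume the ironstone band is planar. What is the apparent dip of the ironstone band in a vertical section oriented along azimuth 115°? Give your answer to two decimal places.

Two edge vectors: Station 2→Station 3 = (358, -252, -493.1), Station 2→Station 4 = (388, -621, -1057.6).
Normal n = (Station 2→Station 3) × (Station 2→Station 4) = (-39699.9, 187298, -124542).
So ∂z/∂E = −n_x/n_z = −0.31877 and ∂z/∂N = −n_y/n_z = 1.50389.
Unit vector along 115° is (sin 115°, cos 115°) = (0.9063, -0.4226).
Slope in that direction = a·(0.9063) + b·(-0.4226) = −0.92447.
Apparent dip = arctan|0.92447| = 42.75° (true dip is 57.0°, so apparent ≤ true as expected).

42.75°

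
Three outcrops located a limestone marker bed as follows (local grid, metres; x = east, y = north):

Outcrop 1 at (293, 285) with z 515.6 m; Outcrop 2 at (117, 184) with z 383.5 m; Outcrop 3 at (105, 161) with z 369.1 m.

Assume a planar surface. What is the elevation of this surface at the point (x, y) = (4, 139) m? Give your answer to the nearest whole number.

305 m

Let the plane be z = a·x + b·y + c.
Outcrop 2−Outcrop 1: −176a − 101b = −132.1;  Outcrop 3−Outcrop 1: −188a − 124b = −146.5.
Solving gives a = 0.55850, b = 0.33470.
Then c = 515.6 − a·293 − b·285 = 256.57.
At (4, 139): z = 2.2 + 46.5 + 256.57 = 305.3 m.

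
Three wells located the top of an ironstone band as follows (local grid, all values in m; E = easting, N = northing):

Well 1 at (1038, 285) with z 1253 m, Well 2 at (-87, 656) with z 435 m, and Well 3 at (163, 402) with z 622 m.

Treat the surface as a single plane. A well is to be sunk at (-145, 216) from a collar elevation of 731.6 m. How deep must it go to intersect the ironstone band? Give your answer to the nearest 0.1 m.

324.8 m

Let the plane be z = a·E + b·N + c.
Well 2−Well 1: −1125a + 371b = −818;  Well 3−Well 1: −875a + 117b = −631.
Solving gives a = 0.717073, b = −0.030440.
Then c = 1253 − a·1038 − b·285 = 517.35.
At (-145, 216): z_contact = −103.98 − 6.58 + 517.35 = 406.80 m.
Depth below ground = 731.6 − 406.80 = 324.8 m.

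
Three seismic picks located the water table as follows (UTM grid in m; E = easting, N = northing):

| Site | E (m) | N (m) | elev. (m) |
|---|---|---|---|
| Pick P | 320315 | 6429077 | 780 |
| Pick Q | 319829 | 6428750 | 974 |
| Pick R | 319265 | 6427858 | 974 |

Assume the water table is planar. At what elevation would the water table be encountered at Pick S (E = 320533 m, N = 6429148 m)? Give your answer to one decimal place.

Let the plane be z = a·E + b·N + c.
Pick Q−Pick P: −486a − 327b = 194;  Pick R−Pick P: −1050a − 1219b = 194.
Solving gives a = −0.694737518, b = 0.439273498.
Then c = 780 − a·320315 − b·6429077 = −2600808.30.
At (320533, 6429148): z = −222686.3 + 2824154.3 − 2600808.30 = 659.7 m.

659.7 m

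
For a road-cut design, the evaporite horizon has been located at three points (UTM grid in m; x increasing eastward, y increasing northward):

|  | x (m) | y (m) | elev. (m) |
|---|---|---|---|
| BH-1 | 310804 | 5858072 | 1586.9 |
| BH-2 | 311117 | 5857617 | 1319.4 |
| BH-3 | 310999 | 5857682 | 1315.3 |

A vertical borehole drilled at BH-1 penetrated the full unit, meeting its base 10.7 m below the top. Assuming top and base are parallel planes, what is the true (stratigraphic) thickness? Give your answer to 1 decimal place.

Two edge vectors: BH-1→BH-2 = (313, -455, -267.5), BH-1→BH-3 = (195, -390, -271.6).
Normal n = (BH-1→BH-2) × (BH-1→BH-3) = (19253, 32848.3, -33345).
So ∂z/∂x = −n_x/n_z = 0.57739 and ∂z/∂y = −n_y/n_z = 0.98510.
|∇z| = √(a²+b²) = 1.14184, so dip δ = arctan(1.14184) = 48.79°.
True thickness = vertical thickness × cos δ = 10.7 × cos 48.79° = 7.0 m.

7.0 m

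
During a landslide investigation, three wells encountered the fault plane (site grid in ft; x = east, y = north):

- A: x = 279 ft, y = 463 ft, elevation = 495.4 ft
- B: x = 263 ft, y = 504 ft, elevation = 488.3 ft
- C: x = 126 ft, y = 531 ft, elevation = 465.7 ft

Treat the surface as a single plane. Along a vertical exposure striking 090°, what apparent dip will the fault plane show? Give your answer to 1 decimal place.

8.1°

Two edge vectors: A→B = (-16, 41, -7.1), A→C = (-153, 68, -29.7).
Normal n = (A→B) × (A→C) = (-734.9, 611.1, 5185).
So ∂z/∂x = −n_x/n_z = 0.14174 and ∂z/∂y = −n_y/n_z = −0.11786.
Unit vector along 090° is (sin 90°, cos 90°) = (1.0000, 0.0000).
Slope in that direction = a·(1.0000) + b·(0.0000) = 0.14174.
Apparent dip = arctan|0.14174| = 8.1° (true dip is 10.4°, so apparent ≤ true as expected).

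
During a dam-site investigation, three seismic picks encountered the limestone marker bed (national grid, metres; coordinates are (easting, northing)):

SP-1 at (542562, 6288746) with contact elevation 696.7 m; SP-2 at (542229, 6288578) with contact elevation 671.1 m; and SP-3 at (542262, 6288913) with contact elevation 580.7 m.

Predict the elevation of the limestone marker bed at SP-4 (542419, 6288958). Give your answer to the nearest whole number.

Let the plane be z = a·E + b·N + c.
SP-2−SP-1: −333a − 168b = −25.6;  SP-3−SP-1: −300a + 167b = −116.
Solving gives a = 0.22415787, b = −0.29193197.
Then c = 696.7 − a·542562 − b·6288746 = 1714963.16.
At (542419, 6288958): z = 121587.5 − 1835947.9 + 1714963.16 = 602.8 m.

603 m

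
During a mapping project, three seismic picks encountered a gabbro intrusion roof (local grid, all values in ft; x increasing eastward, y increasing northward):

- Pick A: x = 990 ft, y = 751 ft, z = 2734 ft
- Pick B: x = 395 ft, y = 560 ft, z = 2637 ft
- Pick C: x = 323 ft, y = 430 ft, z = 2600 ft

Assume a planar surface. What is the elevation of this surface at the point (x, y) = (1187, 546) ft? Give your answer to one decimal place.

2702.7 ft

Let the plane be z = a·x + b·y + c.
Pick B−Pick A: −595a − 191b = −97;  Pick C−Pick A: −667a − 321b = −134.
Solving gives a = 0.087157, b = 0.236344.
Then c = 2734 − a·990 − b·751 = 2470.22.
At (1187, 546): z = 103.5 + 129.0 + 2470.22 = 2702.7 ft.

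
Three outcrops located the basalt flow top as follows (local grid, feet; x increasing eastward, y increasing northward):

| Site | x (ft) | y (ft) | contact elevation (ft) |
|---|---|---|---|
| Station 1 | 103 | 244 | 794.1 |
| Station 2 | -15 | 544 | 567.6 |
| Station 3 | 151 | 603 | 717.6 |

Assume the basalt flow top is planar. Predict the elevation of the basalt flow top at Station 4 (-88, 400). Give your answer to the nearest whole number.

543 ft

Let the plane be z = a·x + b·y + c.
Station 2−Station 1: −118a + 300b = −226.5;  Station 3−Station 1: 48a + 359b = −76.5.
Solving gives a = 1.02821, b = −0.35057.
Then c = 794.1 − a·103 − b·244 = 773.73.
At (-88, 400): z = −90.5 − 140.2 + 773.73 = 543.0 ft.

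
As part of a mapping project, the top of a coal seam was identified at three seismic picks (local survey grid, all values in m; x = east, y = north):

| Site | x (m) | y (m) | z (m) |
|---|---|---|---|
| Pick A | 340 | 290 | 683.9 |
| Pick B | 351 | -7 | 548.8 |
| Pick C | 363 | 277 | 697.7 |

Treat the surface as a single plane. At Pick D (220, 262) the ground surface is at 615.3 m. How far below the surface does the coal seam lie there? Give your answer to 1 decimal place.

50.1 m

Let the plane be z = a·x + b·y + c.
Pick B−Pick A: 11a − 297b = −135.1;  Pick C−Pick A: 23a − 13b = 13.8.
Solving gives a = 0.87543, b = 0.48731.
Then c = 683.9 − a·340 − b·290 = 244.93.
At (220, 262): z_contact = 192.60 + 127.67 + 244.93 = 565.20 m.
Depth below ground = 615.3 − 565.20 = 50.1 m.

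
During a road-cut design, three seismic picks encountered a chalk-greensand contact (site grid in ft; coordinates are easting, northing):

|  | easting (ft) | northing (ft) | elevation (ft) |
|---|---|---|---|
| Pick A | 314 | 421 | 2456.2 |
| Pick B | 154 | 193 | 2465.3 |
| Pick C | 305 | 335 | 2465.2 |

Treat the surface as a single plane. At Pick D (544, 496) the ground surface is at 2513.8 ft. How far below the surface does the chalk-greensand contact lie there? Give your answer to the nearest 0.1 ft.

Two edge vectors: Pick A→Pick B = (-160, -228, 9.1), Pick A→Pick C = (-9, -86, 9).
Normal n = (Pick A→Pick B) × (Pick A→Pick C) = (-1269.4, 1358.1, 11708).
So ∂z/∂easting = −n_x/n_z = 0.10842 and ∂z/∂northing = −n_y/n_z = −0.11600.
Intercept c from Pick A: 2456.2 − 34.04 + 48.83 = 2470.99.
At (544, 496): z_contact = 58.98 − 57.53 + 2470.99 = 2472.44 ft.
Depth below ground = 2513.8 − 2472.44 = 41.4 ft.

41.4 ft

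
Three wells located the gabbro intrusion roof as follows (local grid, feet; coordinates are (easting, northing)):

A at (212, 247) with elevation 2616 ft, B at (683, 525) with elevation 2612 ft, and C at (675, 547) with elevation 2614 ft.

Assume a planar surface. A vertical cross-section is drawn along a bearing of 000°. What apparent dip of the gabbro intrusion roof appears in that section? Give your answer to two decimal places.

Two edge vectors: A→B = (471, 278, -4), A→C = (463, 300, -2).
Normal n = (A→B) × (A→C) = (644, -910, 12586).
So ∂z/∂E = −n_x/n_z = −0.05117 and ∂z/∂N = −n_y/n_z = 0.07230.
Unit vector along 000° is (sin 0°, cos 0°) = (0.0000, 1.0000).
Slope in that direction = a·(0.0000) + b·(1.0000) = 0.07230.
Apparent dip = arctan|0.07230| = 4.14° (true dip is 5.1°, so apparent ≤ true as expected).

4.14°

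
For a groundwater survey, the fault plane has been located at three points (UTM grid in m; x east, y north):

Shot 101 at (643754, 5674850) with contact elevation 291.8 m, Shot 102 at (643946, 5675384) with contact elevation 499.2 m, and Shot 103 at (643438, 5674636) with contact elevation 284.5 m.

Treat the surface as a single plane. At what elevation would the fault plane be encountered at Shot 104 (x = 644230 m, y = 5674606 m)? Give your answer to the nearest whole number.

Two edge vectors: Shot 101→Shot 102 = (192, 534, 207.4), Shot 101→Shot 103 = (-316, -214, -7.3).
Normal n = (Shot 101→Shot 102) × (Shot 101→Shot 103) = (40485.4, -64136.8, 127656).
So ∂z/∂x = −n_x/n_z = −0.31714451 and ∂z/∂y = −n_y/n_z = 0.50241900.
Intercept c from Shot 101: 291.8 + 204163.05 − 2851152.47 = −2646697.62.
At (644230, 5674606): z = −204314.0 + 2851029.9 − 2646697.62 = 18.2 m.

18 m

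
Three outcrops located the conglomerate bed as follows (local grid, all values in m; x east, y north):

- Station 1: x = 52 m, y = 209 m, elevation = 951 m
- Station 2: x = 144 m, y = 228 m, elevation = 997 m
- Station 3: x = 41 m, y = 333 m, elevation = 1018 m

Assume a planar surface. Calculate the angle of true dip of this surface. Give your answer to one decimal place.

Let the plane be z = a·x + b·y + c.
Station 2−Station 1: 92a + 19b = 46;  Station 3−Station 1: −11a + 124b = 67.
Solving gives a = 0.38142, b = 0.57416.
Gradient magnitude |∇z| = √(a² + b²) = √(0.14548 + 0.32966) = 0.68931.
True dip = arctan(0.68931) = 34.6°, dipping toward SSW (azimuth ≈ 214°).

34.6°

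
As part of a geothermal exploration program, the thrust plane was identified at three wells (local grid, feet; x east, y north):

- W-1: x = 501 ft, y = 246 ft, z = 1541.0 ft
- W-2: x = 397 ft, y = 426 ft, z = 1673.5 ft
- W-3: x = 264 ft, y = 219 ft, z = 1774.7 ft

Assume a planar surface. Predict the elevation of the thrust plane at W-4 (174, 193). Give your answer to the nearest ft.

Two edge vectors: W-1→W-2 = (-104, 180, 132.5), W-1→W-3 = (-237, -27, 233.7).
Normal n = (W-1→W-2) × (W-1→W-3) = (45643.5, -7097.7, 45468).
So ∂z/∂x = −n_x/n_z = −1.00386 and ∂z/∂y = −n_y/n_z = 0.15610.
Intercept c from W-1: 1541 + 502.93 − 38.40 = 2005.53.
At (174, 193): z = −174.7 + 30.1 + 2005.53 = 1861.0 ft.

1861 ft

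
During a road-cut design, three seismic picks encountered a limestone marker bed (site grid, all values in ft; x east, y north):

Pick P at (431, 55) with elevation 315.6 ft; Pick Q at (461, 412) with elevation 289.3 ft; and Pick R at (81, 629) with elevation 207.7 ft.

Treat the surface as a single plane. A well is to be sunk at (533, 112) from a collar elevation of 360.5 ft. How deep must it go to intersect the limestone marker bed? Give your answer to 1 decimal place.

Two edge vectors: Pick P→Pick Q = (30, 357, -26.3), Pick P→Pick R = (-350, 574, -107.9).
Normal n = (Pick P→Pick Q) × (Pick P→Pick R) = (-23424.1, 12442, 142170).
So ∂z/∂x = −n_x/n_z = 0.16476 and ∂z/∂y = −n_y/n_z = −0.08751.
Intercept c from Pick P: 315.6 − 71.01 + 4.81 = 249.40.
At (533, 112): z_contact = 87.82 − 9.80 + 249.40 = 327.42 ft.
Depth below ground = 360.5 − 327.42 = 33.1 ft.

33.1 ft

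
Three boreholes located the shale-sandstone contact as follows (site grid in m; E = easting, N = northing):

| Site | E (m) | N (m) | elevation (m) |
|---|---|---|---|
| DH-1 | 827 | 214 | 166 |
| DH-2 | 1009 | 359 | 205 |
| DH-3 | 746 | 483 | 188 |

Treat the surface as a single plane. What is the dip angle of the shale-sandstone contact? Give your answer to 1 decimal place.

9.6°

Let the plane be z = a·E + b·N + c.
DH-2−DH-1: 182a + 145b = 39;  DH-3−DH-1: −81a + 269b = 22.
Solving gives a = 0.12027, b = 0.11800.
Gradient magnitude |∇z| = √(a² + b²) = √(0.01447 + 0.01392) = 0.16849.
True dip = arctan(0.16849) = 9.6°, dipping toward SW (azimuth ≈ 226°).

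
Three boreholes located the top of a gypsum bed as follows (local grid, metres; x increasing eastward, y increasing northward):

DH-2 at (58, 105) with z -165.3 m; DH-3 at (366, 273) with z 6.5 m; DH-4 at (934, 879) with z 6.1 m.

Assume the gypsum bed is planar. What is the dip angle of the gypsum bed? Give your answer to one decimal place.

57.4°

Let the plane be z = a·x + b·y + c.
DH-3−DH-2: 308a + 168b = 171.8;  DH-4−DH-2: 876a + 774b = 171.4.
Solving gives a = 1.14200, b = −1.07105.
Gradient magnitude |∇z| = √(a² + b²) = √(1.30417 + 1.14715) = 1.56567.
True dip = arctan(1.56567) = 57.4°, dipping toward NW (azimuth ≈ 313°).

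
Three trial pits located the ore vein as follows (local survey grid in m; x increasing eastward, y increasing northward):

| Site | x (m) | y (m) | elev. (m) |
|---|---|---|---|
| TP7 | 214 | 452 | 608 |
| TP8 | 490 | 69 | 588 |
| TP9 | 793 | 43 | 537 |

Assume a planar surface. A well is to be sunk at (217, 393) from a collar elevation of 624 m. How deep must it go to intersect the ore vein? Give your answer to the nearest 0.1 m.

12.2 m

Let the plane be z = a·x + b·y + c.
TP8−TP7: 276a − 383b = −20;  TP9−TP7: 579a − 409b = −71.
Solving gives a = −0.17463, b = −0.07363.
Then c = 608 − a·214 − b·452 = 678.65.
At (217, 393): z_contact = −37.90 − 28.94 + 678.65 = 611.82 m.
Depth below ground = 624 − 611.82 = 12.2 m.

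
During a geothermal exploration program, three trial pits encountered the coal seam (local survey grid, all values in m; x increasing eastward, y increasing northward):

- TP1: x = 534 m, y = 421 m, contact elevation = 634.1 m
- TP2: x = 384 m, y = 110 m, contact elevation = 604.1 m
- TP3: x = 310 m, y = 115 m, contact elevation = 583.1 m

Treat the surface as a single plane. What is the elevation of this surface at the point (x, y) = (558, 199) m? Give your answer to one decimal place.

649.5 m

Two edge vectors: TP1→TP2 = (-150, -311, -30), TP1→TP3 = (-224, -306, -51).
Normal n = (TP1→TP2) × (TP1→TP3) = (6681, -930, -23764).
So ∂z/∂x = −n_x/n_z = 0.28114 and ∂z/∂y = −n_y/n_z = −0.03913.
Intercept c from TP1: 634.1 − 150.13 + 16.48 = 500.45.
At (558, 199): z = 156.9 − 7.8 + 500.45 = 649.5 m.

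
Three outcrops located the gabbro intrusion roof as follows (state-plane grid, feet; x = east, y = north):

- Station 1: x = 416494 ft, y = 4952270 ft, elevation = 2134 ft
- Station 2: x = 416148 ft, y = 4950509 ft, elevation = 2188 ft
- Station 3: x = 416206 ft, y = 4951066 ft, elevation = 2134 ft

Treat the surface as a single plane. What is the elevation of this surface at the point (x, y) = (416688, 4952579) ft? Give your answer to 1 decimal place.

2220.2 ft

Let the plane be z = a·x + b·y + c.
Station 2−Station 1: −346a − 1761b = 54;  Station 3−Station 1: −288a − 1204b = 0.
Solving gives a = 0.717742648, b = −0.171685949.
Then c = 2134 − a·416494 − b·4952270 = 553433.67.
At (416688, 4952579): z = 299074.7 − 850288.2 + 553433.67 = 2220.2 ft.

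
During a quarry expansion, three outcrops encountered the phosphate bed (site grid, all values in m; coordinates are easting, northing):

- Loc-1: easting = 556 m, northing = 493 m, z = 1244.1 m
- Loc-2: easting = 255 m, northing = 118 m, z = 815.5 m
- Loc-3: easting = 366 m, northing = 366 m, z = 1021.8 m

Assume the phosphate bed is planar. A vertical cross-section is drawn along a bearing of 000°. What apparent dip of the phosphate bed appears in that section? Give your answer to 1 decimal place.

Two edge vectors: Loc-1→Loc-2 = (-301, -375, -428.6), Loc-1→Loc-3 = (-190, -127, -222.3).
Normal n = (Loc-1→Loc-2) × (Loc-1→Loc-3) = (28930.3, 14521.7, -33023).
So ∂z/∂easting = −n_x/n_z = 0.87607 and ∂z/∂northing = −n_y/n_z = 0.43975.
Unit vector along 000° is (sin 0°, cos 0°) = (0.0000, 1.0000).
Slope in that direction = a·(0.0000) + b·(1.0000) = 0.43975.
Apparent dip = arctan|0.43975| = 23.7° (true dip is 44.4°, so apparent ≤ true as expected).

23.7°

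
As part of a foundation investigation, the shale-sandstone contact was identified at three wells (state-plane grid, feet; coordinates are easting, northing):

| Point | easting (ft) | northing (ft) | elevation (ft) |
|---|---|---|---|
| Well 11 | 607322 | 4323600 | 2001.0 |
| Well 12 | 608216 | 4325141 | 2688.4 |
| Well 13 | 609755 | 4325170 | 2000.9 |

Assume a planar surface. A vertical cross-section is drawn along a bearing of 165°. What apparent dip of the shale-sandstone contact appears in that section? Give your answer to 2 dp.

38.93°

Two edge vectors: Well 11→Well 12 = (894, 1541, 687.4), Well 11→Well 13 = (2433, 1570, -0.1).
Normal n = (Well 11→Well 12) × (Well 11→Well 13) = (-1079372.1, 1672533.6, -2345673).
So ∂z/∂easting = −n_x/n_z = −0.46015 and ∂z/∂northing = −n_y/n_z = 0.71303.
Unit vector along 165° is (sin 165°, cos 165°) = (0.2588, -0.9659).
Slope in that direction = a·(0.2588) + b·(-0.9659) = −0.80783.
Apparent dip = arctan|0.80783| = 38.93° (true dip is 40.3°, so apparent ≤ true as expected).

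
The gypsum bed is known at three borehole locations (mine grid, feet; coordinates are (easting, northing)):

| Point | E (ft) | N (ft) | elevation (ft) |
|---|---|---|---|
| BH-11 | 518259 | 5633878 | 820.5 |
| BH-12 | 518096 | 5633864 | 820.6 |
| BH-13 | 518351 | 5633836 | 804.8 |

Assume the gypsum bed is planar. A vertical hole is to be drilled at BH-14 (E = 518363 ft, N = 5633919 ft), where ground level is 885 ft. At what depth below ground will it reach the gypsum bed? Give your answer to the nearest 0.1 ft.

Let the plane be z = a·E + b·N + c.
BH-12−BH-11: −163a − 14b = 0.1;  BH-13−BH-11: 92a − 42b = −15.7.
Solving gives a = −0.027538726, b = 0.313486599.
Then c = 820.5 − a·518259 − b·5633878 = −1751052.56.
At (518363, 5633919): z_contact = −14275.06 + 1766158.11 − 1751052.56 = 830.49 ft.
Depth below ground = 885 − 830.49 = 54.5 ft.

54.5 ft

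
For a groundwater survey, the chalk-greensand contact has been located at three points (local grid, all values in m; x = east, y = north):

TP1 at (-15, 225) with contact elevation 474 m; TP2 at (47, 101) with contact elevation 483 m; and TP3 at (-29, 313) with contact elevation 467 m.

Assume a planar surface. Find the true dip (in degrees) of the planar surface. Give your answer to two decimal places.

Two edge vectors: TP1→TP2 = (62, -124, 9), TP1→TP3 = (-14, 88, -7).
Normal n = (TP1→TP2) × (TP1→TP3) = (76, 308, 3720).
So ∂z/∂x = −n_x/n_z = −0.02043 and ∂z/∂y = −n_y/n_z = −0.08280.
Gradient magnitude |∇z| = √(a² + b²) = √(0.00042 + 0.00686) = 0.08528.
True dip = arctan(0.08528) = 4.87°, dipping toward NNE (azimuth ≈ 014°).

4.87°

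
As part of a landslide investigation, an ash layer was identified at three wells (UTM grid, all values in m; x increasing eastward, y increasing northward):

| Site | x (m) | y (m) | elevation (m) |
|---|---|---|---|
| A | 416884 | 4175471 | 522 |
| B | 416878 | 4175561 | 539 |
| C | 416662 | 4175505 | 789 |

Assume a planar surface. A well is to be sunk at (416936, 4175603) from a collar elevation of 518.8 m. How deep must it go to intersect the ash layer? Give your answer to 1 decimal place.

Let the plane be z = a·x + b·y + c.
B−A: −6a + 90b = 17;  C−A: −222a + 34b = 267.
Solving gives a = −1.185881877, b = 0.109830097.
Then c = 522 − a·416884 − b·4175471 = 36304.80.
At (416936, 4175603): z_contact = −494436.85 + 458606.88 + 36304.80 = 474.83 m.
Depth below ground = 518.8 − 474.83 = 44.0 m.

44.0 m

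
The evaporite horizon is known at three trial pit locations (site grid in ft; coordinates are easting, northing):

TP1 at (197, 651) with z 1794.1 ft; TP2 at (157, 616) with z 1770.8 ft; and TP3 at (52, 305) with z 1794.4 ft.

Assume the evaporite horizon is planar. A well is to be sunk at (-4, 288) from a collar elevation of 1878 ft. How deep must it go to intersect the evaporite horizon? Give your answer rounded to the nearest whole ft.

129 ft

Two edge vectors: TP1→TP2 = (-40, -35, -23.3), TP1→TP3 = (-145, -346, 0.3).
Normal n = (TP1→TP2) × (TP1→TP3) = (-8072.3, 3390.5, 8765).
So ∂z/∂easting = −n_x/n_z = 0.92097 and ∂z/∂northing = −n_y/n_z = −0.38682.
Intercept c from TP1: 1794.1 − 181.43 + 251.82 = 1864.49.
At (-4, 288): z_contact = −3.7 − 111.4 + 1864.49 = 1749.4 ft.
Depth below ground = 1878 − 1749.4 = 129 ft.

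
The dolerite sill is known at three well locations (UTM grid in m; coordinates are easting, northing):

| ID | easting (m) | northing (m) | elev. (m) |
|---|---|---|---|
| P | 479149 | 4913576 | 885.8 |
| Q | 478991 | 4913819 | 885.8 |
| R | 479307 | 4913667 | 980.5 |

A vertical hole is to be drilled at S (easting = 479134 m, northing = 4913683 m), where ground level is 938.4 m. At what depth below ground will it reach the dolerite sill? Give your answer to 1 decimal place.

Two edge vectors: P→Q = (-158, 243, 0), P→R = (158, 91, 94.7).
Normal n = (P→Q) × (P→R) = (23012.1, 14962.6, -52772).
So ∂z/∂easting = −n_x/n_z = 0.436066475 and ∂z/∂northing = −n_y/n_z = 0.283532934.
Intercept c from P: 885.8 − 208940.82 − 1393160.62 = −1601215.64.
At (479134, 4913683): z_contact = 208934.27 + 1393190.96 − 1601215.64 = 909.60 m.
Depth below ground = 938.4 − 909.60 = 28.8 m.

28.8 m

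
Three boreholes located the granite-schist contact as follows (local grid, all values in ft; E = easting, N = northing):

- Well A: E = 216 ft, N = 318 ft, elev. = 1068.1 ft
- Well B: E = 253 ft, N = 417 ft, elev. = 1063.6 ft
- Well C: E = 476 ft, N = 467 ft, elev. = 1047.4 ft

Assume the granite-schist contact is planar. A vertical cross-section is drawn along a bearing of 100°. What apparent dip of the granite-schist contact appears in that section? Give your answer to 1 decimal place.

Two edge vectors: Well A→Well B = (37, 99, -4.5), Well A→Well C = (260, 149, -20.7).
Normal n = (Well A→Well B) × (Well A→Well C) = (-1378.8, -404.1, -20227).
So ∂z/∂E = −n_x/n_z = −0.06817 and ∂z/∂N = −n_y/n_z = −0.01998.
Unit vector along 100° is (sin 100°, cos 100°) = (0.9848, -0.1736).
Slope in that direction = a·(0.9848) + b·(-0.1736) = −0.06366.
Apparent dip = arctan|0.06366| = 3.6° (true dip is 4.1°, so apparent ≤ true as expected).

3.6°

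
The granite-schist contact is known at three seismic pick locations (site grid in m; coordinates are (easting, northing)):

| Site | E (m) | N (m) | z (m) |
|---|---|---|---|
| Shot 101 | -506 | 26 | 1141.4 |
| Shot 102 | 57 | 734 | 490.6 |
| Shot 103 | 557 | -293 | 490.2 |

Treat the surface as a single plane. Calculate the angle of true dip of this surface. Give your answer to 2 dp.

38.58°

Two edge vectors: Shot 101→Shot 102 = (563, 708, -650.8), Shot 101→Shot 103 = (1063, -319, -651.2).
Normal n = (Shot 101→Shot 102) × (Shot 101→Shot 103) = (-668654.8, -325174.8, -932201).
So ∂z/∂E = −n_x/n_z = −0.71729 and ∂z/∂N = −n_y/n_z = −0.34882.
Gradient magnitude |∇z| = √(a² + b²) = √(0.51450 + 0.12168) = 0.79761.
True dip = arctan(0.79761) = 38.58°, dipping toward ENE (azimuth ≈ 064°).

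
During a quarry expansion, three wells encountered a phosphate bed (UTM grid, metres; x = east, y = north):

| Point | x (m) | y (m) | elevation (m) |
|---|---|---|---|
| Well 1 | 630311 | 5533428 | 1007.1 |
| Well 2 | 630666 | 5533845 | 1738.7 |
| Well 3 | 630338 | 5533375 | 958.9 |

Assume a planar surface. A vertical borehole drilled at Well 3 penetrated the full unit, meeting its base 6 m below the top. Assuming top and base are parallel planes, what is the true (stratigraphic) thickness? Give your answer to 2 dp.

3.53 m

Two edge vectors: Well 1→Well 2 = (355, 417, 731.6), Well 1→Well 3 = (27, -53, -48.2).
Normal n = (Well 1→Well 2) × (Well 1→Well 3) = (18675.4, 36864.2, -30074).
So ∂z/∂x = −n_x/n_z = 0.62098 and ∂z/∂y = −n_y/n_z = 1.22578.
|∇z| = √(a²+b²) = 1.37410, so dip δ = arctan(1.37410) = 53.95°.
True thickness = vertical thickness × cos δ = 6 × cos 53.95° = 3.53 m.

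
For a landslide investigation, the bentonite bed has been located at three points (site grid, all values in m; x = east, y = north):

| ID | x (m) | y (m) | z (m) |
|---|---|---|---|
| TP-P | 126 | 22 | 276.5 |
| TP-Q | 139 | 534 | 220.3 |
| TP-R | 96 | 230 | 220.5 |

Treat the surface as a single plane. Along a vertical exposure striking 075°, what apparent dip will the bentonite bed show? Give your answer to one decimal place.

Two edge vectors: TP-P→TP-Q = (13, 512, -56.2), TP-P→TP-R = (-30, 208, -56).
Normal n = (TP-P→TP-Q) × (TP-P→TP-R) = (-16982.4, 2414, 18064).
So ∂z/∂x = −n_x/n_z = 0.94012 and ∂z/∂y = −n_y/n_z = −0.13364.
Unit vector along 075° is (sin 75°, cos 75°) = (0.9659, 0.2588).
Slope in that direction = a·(0.9659) + b·(0.2588) = 0.87350.
Apparent dip = arctan|0.87350| = 41.1° (true dip is 43.5°, so apparent ≤ true as expected).

41.1°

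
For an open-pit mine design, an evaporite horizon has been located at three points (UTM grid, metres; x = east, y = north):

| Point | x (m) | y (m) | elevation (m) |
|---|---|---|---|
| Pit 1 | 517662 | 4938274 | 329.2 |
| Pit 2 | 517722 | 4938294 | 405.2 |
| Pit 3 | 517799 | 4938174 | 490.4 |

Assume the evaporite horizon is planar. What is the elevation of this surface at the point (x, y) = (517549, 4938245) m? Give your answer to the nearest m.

187 m

Two edge vectors: Pit 1→Pit 2 = (60, 20, 76), Pit 1→Pit 3 = (137, -100, 161.2).
Normal n = (Pit 1→Pit 2) × (Pit 1→Pit 3) = (10824, 740, -8740).
So ∂z/∂x = −n_x/n_z = 1.23844394 and ∂z/∂y = −n_y/n_z = 0.08466819.
Intercept c from Pit 1: 329.2 − 641095.36 − 418114.73 = −1058880.90.
At (517549, 4938245): z = 640955.4 + 418112.3 − 1058880.90 = 186.8 m.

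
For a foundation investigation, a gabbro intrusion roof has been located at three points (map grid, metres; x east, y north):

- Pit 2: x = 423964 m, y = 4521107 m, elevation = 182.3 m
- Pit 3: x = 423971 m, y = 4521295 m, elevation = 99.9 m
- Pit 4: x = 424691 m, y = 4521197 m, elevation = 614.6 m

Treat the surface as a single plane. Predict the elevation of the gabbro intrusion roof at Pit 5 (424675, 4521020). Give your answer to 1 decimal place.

686.0 m

Let the plane be z = a·x + b·y + c.
Pit 3−Pit 2: 7a + 188b = −82.4;  Pit 4−Pit 2: 727a + 90b = 432.3.
Solving gives a = 0.651900093, b = −0.462570748.
Then c = 182.3 − a·423964 − b·4521107 = 1815131.98.
At (424675, 4521020): z = 276845.7 − 2091291.6 + 1815131.98 = 686.0 m.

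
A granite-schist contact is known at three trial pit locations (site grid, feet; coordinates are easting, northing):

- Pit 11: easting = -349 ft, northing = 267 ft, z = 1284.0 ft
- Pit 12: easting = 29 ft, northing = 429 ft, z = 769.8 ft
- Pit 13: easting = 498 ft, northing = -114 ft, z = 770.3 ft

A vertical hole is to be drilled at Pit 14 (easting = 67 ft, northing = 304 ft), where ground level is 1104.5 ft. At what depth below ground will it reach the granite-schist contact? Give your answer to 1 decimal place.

265.1 ft

Two edge vectors: Pit 11→Pit 12 = (378, 162, -514.2), Pit 11→Pit 13 = (847, -381, -513.7).
Normal n = (Pit 11→Pit 12) × (Pit 11→Pit 13) = (-279129.6, -241348.8, -281232).
So ∂z/∂easting = −n_x/n_z = −0.99252 and ∂z/∂northing = −n_y/n_z = −0.85818.
Intercept c from Pit 11: 1284 − 346.39 + 229.14 = 1166.74.
At (67, 304): z_contact = −66.50 − 260.89 + 1166.74 = 839.36 ft.
Depth below ground = 1104.5 − 839.36 = 265.1 ft.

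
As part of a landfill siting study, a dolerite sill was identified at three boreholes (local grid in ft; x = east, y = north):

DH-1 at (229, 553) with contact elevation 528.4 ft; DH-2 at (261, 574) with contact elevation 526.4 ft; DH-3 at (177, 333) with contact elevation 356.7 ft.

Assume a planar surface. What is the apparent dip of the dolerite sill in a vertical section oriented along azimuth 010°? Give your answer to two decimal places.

Let the plane be z = a·x + b·y + c.
DH-2−DH-1: 32a + 21b = −2;  DH-3−DH-1: −52a − 220b = −171.7.
Solving gives a = −0.68018, b = 0.94122.
Unit vector along 010° is (sin 10°, cos 10°) = (0.1736, 0.9848).
Slope in that direction = a·(0.1736) + b·(0.9848) = 0.80881.
Apparent dip = arctan|0.80881| = 38.97° (true dip is 49.3°, so apparent ≤ true as expected).

38.97°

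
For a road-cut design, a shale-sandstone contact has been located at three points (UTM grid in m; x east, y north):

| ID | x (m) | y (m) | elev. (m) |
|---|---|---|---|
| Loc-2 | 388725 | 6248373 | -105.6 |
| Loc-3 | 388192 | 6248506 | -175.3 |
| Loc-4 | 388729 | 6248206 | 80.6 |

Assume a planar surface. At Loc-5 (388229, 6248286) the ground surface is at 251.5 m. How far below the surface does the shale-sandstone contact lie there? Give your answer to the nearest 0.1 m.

186.2 m

Two edge vectors: Loc-2→Loc-3 = (-533, 133, -69.7), Loc-2→Loc-4 = (4, -167, 186.2).
Normal n = (Loc-2→Loc-3) × (Loc-2→Loc-4) = (13124.7, 98965.8, 88479).
So ∂z/∂x = −n_x/n_z = −0.148336894 and ∂z/∂y = −n_y/n_z = −1.118523039.
Intercept c from Loc-2: -105.6 + 57662.26 + 6988949.16 = 7046505.82.
At (388229, 6248286): z_contact = −57588.68 − 6988851.85 + 7046505.82 = 65.29 m.
Depth below ground = 251.5 − 65.29 = 186.2 m.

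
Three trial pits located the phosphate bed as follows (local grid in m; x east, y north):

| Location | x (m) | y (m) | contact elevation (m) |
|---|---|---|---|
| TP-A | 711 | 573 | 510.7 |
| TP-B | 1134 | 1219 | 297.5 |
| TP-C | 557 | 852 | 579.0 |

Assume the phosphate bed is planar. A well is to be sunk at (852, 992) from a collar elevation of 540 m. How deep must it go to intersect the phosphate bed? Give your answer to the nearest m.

Let the plane be z = a·x + b·y + c.
TP-B−TP-A: 423a + 646b = −213.2;  TP-C−TP-A: −154a + 279b = 68.3.
Solving gives a = −0.47634, b = −0.01812.
Then c = 510.7 − a·711 − b·573 = 859.76.
At (852, 992): z_contact = −405.8 − 18.0 + 859.76 = 435.9 m.
Depth below ground = 540 − 435.9 = 104 m.

104 m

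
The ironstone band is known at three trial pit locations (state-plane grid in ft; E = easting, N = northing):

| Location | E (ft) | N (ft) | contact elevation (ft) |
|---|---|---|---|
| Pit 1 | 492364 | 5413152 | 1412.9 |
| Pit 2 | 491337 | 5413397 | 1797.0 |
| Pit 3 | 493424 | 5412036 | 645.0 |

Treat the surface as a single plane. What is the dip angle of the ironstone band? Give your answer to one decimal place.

27.0°

Two edge vectors: Pit 1→Pit 2 = (-1027, 245, 384.1), Pit 1→Pit 3 = (1060, -1116, -767.9).
Normal n = (Pit 1→Pit 2) × (Pit 1→Pit 3) = (240520.1, -381487.3, 886432).
So ∂z/∂E = −n_x/n_z = −0.27134 and ∂z/∂N = −n_y/n_z = 0.43036.
Gradient magnitude |∇z| = √(a² + b²) = √(0.07362 + 0.18521) = 0.50876.
True dip = arctan(0.50876) = 27.0°, dipping toward SSE (azimuth ≈ 148°).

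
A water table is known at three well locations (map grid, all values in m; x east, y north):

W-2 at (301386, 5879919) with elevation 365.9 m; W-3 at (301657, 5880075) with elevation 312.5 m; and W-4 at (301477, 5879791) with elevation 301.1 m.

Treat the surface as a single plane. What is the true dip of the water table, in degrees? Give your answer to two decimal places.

Let the plane be z = a·x + b·y + c.
W-3−W-2: 271a + 156b = −53.4;  W-4−W-2: 91a − 128b = −64.8.
Solving gives a = −0.34662, b = 0.25983.
Gradient magnitude |∇z| = √(a² + b²) = √(0.12014 + 0.06751) = 0.43319.
True dip = arctan(0.43319) = 23.42°, dipping toward SE (azimuth ≈ 127°).

23.42°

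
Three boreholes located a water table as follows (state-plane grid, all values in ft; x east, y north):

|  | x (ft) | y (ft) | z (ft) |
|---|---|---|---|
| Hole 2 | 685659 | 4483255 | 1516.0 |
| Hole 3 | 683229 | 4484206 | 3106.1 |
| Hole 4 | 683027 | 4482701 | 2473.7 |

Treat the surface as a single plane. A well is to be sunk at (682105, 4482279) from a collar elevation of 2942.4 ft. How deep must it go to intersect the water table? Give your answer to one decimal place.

Let the plane be z = a·x + b·y + c.
Hole 3−Hole 2: −2430a + 951b = 1590.1;  Hole 4−Hole 2: −2632a − 554b = 957.7.
Solving gives a = −0.465463965, b = 0.482673569.
Then c = 1516 − a·685659 − b·4483255 = −1843283.13.
At (682105, 4482279): z_contact = −317495.30 + 2163477.60 − 1843283.13 = 2699.17 ft.
Depth below ground = 2942.4 − 2699.17 = 243.2 ft.

243.2 ft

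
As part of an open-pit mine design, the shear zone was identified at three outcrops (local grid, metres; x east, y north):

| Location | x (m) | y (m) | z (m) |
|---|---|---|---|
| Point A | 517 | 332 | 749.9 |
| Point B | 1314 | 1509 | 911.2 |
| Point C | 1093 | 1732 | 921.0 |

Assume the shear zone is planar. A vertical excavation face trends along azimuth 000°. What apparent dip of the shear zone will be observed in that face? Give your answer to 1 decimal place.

Two edge vectors: Point A→Point B = (797, 1177, 161.3), Point A→Point C = (576, 1400, 171.1).
Normal n = (Point A→Point B) × (Point A→Point C) = (-24435.3, -43457.9, 437848).
So ∂z/∂x = −n_x/n_z = 0.05581 and ∂z/∂y = −n_y/n_z = 0.09925.
Unit vector along 000° is (sin 0°, cos 0°) = (0.0000, 1.0000).
Slope in that direction = a·(0.0000) + b·(1.0000) = 0.09925.
Apparent dip = arctan|0.09925| = 5.7° (true dip is 6.5°, so apparent ≤ true as expected).

5.7°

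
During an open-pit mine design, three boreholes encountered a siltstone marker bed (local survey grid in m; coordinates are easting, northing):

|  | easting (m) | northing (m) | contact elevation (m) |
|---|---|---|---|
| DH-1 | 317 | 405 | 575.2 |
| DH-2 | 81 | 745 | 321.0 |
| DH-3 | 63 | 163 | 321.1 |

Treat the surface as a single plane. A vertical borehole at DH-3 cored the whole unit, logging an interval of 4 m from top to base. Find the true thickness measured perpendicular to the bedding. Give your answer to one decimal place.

Two edge vectors: DH-1→DH-2 = (-236, 340, -254.2), DH-1→DH-3 = (-254, -242, -254.1).
Normal n = (DH-1→DH-2) × (DH-1→DH-3) = (-147910.4, 4599.2, 143472).
So ∂z/∂easting = −n_x/n_z = 1.03094 and ∂z/∂northing = −n_y/n_z = −0.03206.
|∇z| = √(a²+b²) = 1.03143, so dip δ = arctan(1.03143) = 45.89°.
True thickness = vertical thickness × cos δ = 4 × cos 45.89° = 2.8 m.

2.8 m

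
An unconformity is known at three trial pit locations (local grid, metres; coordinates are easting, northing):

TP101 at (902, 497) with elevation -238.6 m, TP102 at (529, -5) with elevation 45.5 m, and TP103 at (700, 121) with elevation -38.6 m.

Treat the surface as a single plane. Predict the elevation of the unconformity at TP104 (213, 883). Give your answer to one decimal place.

-295.7 m

Let the plane be z = a·easting + b·northing + c.
TP102−TP101: −373a − 502b = 284.1;  TP103−TP101: −202a − 376b = 200.
Solving gives a = −0.16532, b = −0.44310.
Then c = -238.6 − a·902 − b·497 = 130.74.
At (213, 883): z = −35.2 − 391.3 + 130.74 = -295.7 m.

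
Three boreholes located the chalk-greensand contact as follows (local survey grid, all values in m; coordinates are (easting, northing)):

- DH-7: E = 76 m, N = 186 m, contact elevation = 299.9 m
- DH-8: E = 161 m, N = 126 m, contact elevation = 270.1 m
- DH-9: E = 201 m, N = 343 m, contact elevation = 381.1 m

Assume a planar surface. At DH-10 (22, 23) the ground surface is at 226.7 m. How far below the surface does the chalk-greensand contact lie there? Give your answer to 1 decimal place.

10.4 m

Let the plane be z = a·E + b·N + c.
DH-8−DH-7: 85a − 60b = −29.8;  DH-9−DH-7: 125a + 157b = 81.2.
Solving gives a = 0.00928, b = 0.50981.
Then c = 299.9 − a·76 − b·186 = 204.37.
At (22, 23): z_contact = 0.20 + 11.73 + 204.37 = 216.30 m.
Depth below ground = 226.7 − 216.30 = 10.4 m.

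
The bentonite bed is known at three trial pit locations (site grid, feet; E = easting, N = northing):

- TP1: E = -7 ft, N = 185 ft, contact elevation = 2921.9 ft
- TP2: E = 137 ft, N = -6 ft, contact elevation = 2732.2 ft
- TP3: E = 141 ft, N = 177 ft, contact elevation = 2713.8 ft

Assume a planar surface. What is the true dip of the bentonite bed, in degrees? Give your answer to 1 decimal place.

Let the plane be z = a·E + b·N + c.
TP2−TP1: 144a − 191b = −189.7;  TP3−TP1: 148a − 8b = −208.1.
Solving gives a = −1.40985, b = −0.06973.
Gradient magnitude |∇z| = √(a² + b²) = √(1.98768 + 0.00486) = 1.41157.
True dip = arctan(1.41157) = 54.7°, dipping toward E (azimuth ≈ 087°).

54.7°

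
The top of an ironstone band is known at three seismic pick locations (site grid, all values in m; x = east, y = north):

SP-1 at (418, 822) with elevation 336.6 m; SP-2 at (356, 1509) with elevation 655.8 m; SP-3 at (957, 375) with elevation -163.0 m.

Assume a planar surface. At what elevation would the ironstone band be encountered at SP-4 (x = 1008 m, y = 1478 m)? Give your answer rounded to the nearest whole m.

261 m

Let the plane be z = a·x + b·y + c.
SP-2−SP-1: −62a + 687b = 319.2;  SP-3−SP-1: 539a − 447b = −499.6.
Solving gives a = −0.58539, b = 0.41180.
Then c = 336.6 − a·418 − b·822 = 242.80.
At (1008, 1478): z = −590.1 + 608.6 + 242.80 = 261.4 m.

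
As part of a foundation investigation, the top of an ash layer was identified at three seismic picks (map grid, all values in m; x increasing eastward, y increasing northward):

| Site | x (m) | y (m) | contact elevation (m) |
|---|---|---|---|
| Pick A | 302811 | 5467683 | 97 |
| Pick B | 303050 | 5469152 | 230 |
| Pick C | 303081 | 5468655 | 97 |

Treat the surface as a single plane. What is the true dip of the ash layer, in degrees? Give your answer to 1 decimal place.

Let the plane be z = a·x + b·y + c.
Pick B−Pick A: 239a + 1469b = 133;  Pick C−Pick A: 270a + 972b = 0.
Solving gives a = −0.78672, b = 0.21853.
Gradient magnitude |∇z| = √(a² + b²) = √(0.61893 + 0.04776) = 0.81651.
True dip = arctan(0.81651) = 39.2°, dipping toward ESE (azimuth ≈ 106°).

39.2°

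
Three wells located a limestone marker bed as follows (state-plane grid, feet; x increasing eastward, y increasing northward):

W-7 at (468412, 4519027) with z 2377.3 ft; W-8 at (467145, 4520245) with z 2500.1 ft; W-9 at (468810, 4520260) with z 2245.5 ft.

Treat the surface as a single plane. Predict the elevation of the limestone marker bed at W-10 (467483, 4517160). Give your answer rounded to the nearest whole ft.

2627 ft

Two edge vectors: W-7→W-8 = (-1267, 1218, 122.8), W-7→W-9 = (398, 1233, -131.8).
Normal n = (W-7→W-8) × (W-7→W-9) = (-311944.8, -118116.2, -2046975).
So ∂z/∂x = −n_x/n_z = −0.15239307 and ∂z/∂y = −n_y/n_z = −0.05770281.
Intercept c from W-7: 2377.3 + 71382.74 + 260760.54 = 334520.58.
At (467483, 4517160): z = −71241.2 − 260652.8 + 334520.58 = 2626.6 ft.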